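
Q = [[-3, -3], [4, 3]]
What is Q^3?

[[9, 9], [-12, -9]]

Q^2 = [[-3, 0], [0, -3]]
Q^3 = [[9, 9], [-12, -9]]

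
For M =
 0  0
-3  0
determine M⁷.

[[0, 0], [0, 0]]

M is strictly triangular, hence nilpotent: M² = 0, so M⁷ = 0.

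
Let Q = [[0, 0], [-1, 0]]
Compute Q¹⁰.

[[0, 0], [0, 0]]

Q is strictly triangular, hence nilpotent: Q² = 0, so Q¹⁰ = 0.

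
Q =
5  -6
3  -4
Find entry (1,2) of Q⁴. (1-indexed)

tr Q = 1 and det Q = -2, so the characteristic polynomial is λ² − (1)λ + (-2) with roots 2 and -1.
Eigenvectors give P = [[-2, -1], [-1, -1]] with P⁻¹ = [[-1, 1], [1, -2]], and Q = P·diag(2, -1)·P⁻¹.
Then Q⁴ = P·diag(16, 1)·P⁻¹ = [[-32, -1], [-16, -1]] · [[-1, 1], [1, -2]] = [[31, -30], [15, -14]].

-30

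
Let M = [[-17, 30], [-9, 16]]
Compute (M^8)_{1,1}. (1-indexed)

tr M = -1 and det M = -2, so the characteristic polynomial is λ² − (-1)λ + (-2) with roots -2 and 1.
Eigenvectors give P = [[2, -5], [1, -3]] with P⁻¹ = [[3, -5], [1, -2]], and M = P·diag(-2, 1)·P⁻¹.
Then M^8 = P·diag(256, 1)·P⁻¹ = [[512, -5], [256, -3]] · [[3, -5], [1, -2]] = [[1531, -2550], [765, -1274]].

1531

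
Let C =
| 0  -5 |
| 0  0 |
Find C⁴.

[[0, 0], [0, 0]]

C is strictly triangular, hence nilpotent: C² = 0, so C⁴ = 0.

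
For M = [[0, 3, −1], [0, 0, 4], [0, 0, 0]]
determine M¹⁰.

[[0, 0, 0], [0, 0, 0], [0, 0, 0]]

M is strictly triangular, hence nilpotent: M³ = 0, so M¹⁰ = 0.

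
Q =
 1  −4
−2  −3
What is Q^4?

Q^2 = [[9, 8], [4, 17]]
Q^3 = [[−7, −60], [−30, −67]]
Q^4 = [[113, 208], [104, 321]]

[[113, 208], [104, 321]]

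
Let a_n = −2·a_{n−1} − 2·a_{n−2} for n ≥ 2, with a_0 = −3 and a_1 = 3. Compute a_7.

With companion matrix Q = [[−2, −2], [1, 0]], [a_n, a_{n−1}]ᵀ = Q·[a_{n−1}, a_{n−2}]ᵀ, so [a_7, a_6]ᵀ = Q^6·[a_1, a_0]ᵀ.
Q^6 = [[−8, −16], [8, 8]], giving [a_7, a_6]ᵀ = [[24], [0]].

24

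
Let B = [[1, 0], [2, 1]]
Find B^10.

B = I + N where N = [[0, 0], [2, 0]] is strictly lower-triangular, so N^2 = 0.
(I + N)^10 = I + 10·N = [[1, 0], [20, 1]].

[[1, 0], [20, 1]]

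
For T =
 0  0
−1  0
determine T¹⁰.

T is strictly triangular, hence nilpotent: T² = 0, so T¹⁰ = 0.

[[0, 0], [0, 0]]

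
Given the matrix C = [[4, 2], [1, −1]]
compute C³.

[[78, 30], [15, 3]]

C² = [[18, 6], [3, 3]]
C³ = [[78, 30], [15, 3]]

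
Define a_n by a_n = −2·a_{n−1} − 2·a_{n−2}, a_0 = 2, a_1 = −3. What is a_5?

With companion matrix C = [[−2, −2], [1, 0]], [a_n, a_{n−1}]ᵀ = C·[a_{n−1}, a_{n−2}]ᵀ, so [a_5, a_4]ᵀ = C^4·[a_1, a_0]ᵀ.
C^4 = [[−4, 0], [0, −4]], giving [a_5, a_4]ᵀ = [[12], [−8]].

12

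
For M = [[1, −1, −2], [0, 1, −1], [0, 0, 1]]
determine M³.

M = I + N where N = [[0, −1, −2], [0, 0, −1], [0, 0, 0]] is strictly upper-triangular, so N³ = 0.
(I + N)³ = I + 3·N + 3·N² = [[1, −3, −3], [0, 1, −3], [0, 0, 1]].

[[1, −3, −3], [0, 1, −3], [0, 0, 1]]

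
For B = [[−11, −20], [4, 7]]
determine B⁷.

[[−10931, −21860], [4372, 8743]]

tr B = −4 and det B = 3, so the characteristic polynomial is λ² − (−4)λ + (3) with roots −1 and −3.
Eigenvectors give P = [[−2, 5], [1, −2]] with P⁻¹ = [[2, 5], [1, 2]], and B = P·diag(−1, −3)·P⁻¹.
Then B⁷ = P·diag(−1, −2187)·P⁻¹ = [[2, −10935], [−1, 4374]] · [[2, 5], [1, 2]] = [[−10931, −21860], [4372, 8743]].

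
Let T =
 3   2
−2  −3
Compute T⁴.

[[25, 0], [0, 25]]

T² = [[5, 0], [0, 5]]
T³ = [[15, 10], [−10, −15]]
T⁴ = [[25, 0], [0, 25]]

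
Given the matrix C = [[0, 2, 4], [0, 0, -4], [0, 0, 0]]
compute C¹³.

C is strictly triangular, hence nilpotent: C³ = 0, so C¹³ = 0.

[[0, 0, 0], [0, 0, 0], [0, 0, 0]]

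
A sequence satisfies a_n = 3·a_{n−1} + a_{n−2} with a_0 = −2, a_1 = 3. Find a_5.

261

With companion matrix M = [[3, 1], [1, 0]], [a_n, a_{n−1}]ᵀ = M·[a_{n−1}, a_{n−2}]ᵀ, so [a_5, a_4]ᵀ = M⁴·[a_1, a_0]ᵀ.
M⁴ = [[109, 33], [33, 10]], giving [a_5, a_4]ᵀ = [[261], [79]].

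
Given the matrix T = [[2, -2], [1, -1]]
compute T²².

T² = T (a projection; rank 1, trace 1), so T²² = T.

[[2, -2], [1, -1]]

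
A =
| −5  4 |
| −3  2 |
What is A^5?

[[−125, 124], [−93, 92]]

tr A = −3 and det A = 2, so the characteristic polynomial is λ² − (−3)λ + (2) with roots −2 and −1.
Eigenvectors give P = [[4, 1], [3, 1]] with P⁻¹ = [[1, −1], [−3, 4]], and A = P·diag(−2, −1)·P⁻¹.
Then A^5 = P·diag(−32, −1)·P⁻¹ = [[−128, −1], [−96, −1]] · [[1, −1], [−3, 4]] = [[−125, 124], [−93, 92]].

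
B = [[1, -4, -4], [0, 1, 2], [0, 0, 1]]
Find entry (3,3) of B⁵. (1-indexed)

B = I + N where N = [[0, -4, -4], [0, 0, 2], [0, 0, 0]] is strictly upper-triangular, so N³ = 0.
(I + N)⁵ = I + 5·N + 10·N² = [[1, -20, -100], [0, 1, 10], [0, 0, 1]].

1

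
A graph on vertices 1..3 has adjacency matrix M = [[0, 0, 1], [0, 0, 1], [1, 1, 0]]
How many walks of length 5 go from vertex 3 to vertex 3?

0

The number of length-5 walks from vertex 3 to vertex 3 is entry (3,3) of M⁵, where M is the adjacency matrix.
M² = [[1, 1, 0], [1, 1, 0], [0, 0, 2]]
M³ = [[0, 0, 2], [0, 0, 2], [2, 2, 0]]
M⁴ = [[2, 2, 0], [2, 2, 0], [0, 0, 4]]
M⁵ = [[0, 0, 4], [0, 0, 4], [4, 4, 0]]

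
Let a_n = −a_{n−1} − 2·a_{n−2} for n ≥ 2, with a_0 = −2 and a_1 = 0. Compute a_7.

With companion matrix M = [[−1, −2], [1, 0]], [a_n, a_{n−1}]ᵀ = M·[a_{n−1}, a_{n−2}]ᵀ, so [a_7, a_6]ᵀ = M⁶·[a_1, a_0]ᵀ.
M⁶ = [[7, 10], [−5, 2]], giving [a_7, a_6]ᵀ = [[−20], [−4]].

−20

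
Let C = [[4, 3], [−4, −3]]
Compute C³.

[[4, 3], [−4, −3]]

C² = [[4, 3], [−4, −3]]
C³ = [[4, 3], [−4, −3]]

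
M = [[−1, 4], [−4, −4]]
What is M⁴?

[[−175, 300], [−300, −400]]

M² = [[−15, −20], [20, 0]]
M³ = [[95, 20], [−20, 80]]
M⁴ = [[−175, 300], [−300, −400]]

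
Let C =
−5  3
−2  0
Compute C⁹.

[[−58025, 57513], [−38342, 37830]]

tr C = −5 and det C = 6, so the characteristic polynomial is λ² − (−5)λ + (6) with roots −2 and −3.
Eigenvectors give P = [[1, −3], [1, −2]] with P⁻¹ = [[−2, 3], [−1, 1]], and C = P·diag(−2, −3)·P⁻¹.
Then C⁹ = P·diag(−512, −19683)·P⁻¹ = [[−512, 59049], [−512, 39366]] · [[−2, 3], [−1, 1]] = [[−58025, 57513], [−38342, 37830]].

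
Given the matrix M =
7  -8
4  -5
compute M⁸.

[[13121, -13120], [6560, -6559]]

tr M = 2 and det M = -3, so the characteristic polynomial is λ² − (2)λ + (-3) with roots 3 and -1.
Eigenvectors give P = [[2, -1], [1, -1]] with P⁻¹ = [[1, -1], [1, -2]], and M = P·diag(3, -1)·P⁻¹.
Then M⁸ = P·diag(6561, 1)·P⁻¹ = [[13122, -1], [6561, -1]] · [[1, -1], [1, -2]] = [[13121, -13120], [6560, -6559]].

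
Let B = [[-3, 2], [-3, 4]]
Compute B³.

[[-15, 14], [-21, 34]]

B² = [[3, 2], [-3, 10]]
B³ = [[-15, 14], [-21, 34]]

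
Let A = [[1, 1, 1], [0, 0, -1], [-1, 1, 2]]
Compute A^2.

[[0, 2, 2], [1, -1, -2], [-3, 1, 2]]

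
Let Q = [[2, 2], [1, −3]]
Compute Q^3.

[[10, 18], [9, −35]]

Q^2 = [[6, −2], [−1, 11]]
Q^3 = [[10, 18], [9, −35]]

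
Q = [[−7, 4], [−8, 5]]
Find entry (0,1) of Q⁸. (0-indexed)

−6560

tr Q = −2 and det Q = −3, so the characteristic polynomial is λ² − (−2)λ + (−3) with roots 1 and −3.
Eigenvectors give P = [[−1, 1], [−2, 1]] with P⁻¹ = [[1, −1], [2, −1]], and Q = P·diag(1, −3)·P⁻¹.
Then Q⁸ = P·diag(1, 6561)·P⁻¹ = [[−1, 6561], [−2, 6561]] · [[1, −1], [2, −1]] = [[13121, −6560], [13120, −6559]].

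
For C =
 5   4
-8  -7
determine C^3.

[[29, 28], [-56, -55]]

tr C = -2 and det C = -3, so the characteristic polynomial is λ² − (-2)λ + (-3) with roots 1 and -3.
Eigenvectors give P = [[1, -1], [-1, 2]] with P⁻¹ = [[2, 1], [1, 1]], and C = P·diag(1, -3)·P⁻¹.
Then C^3 = P·diag(1, -27)·P⁻¹ = [[1, 27], [-1, -54]] · [[2, 1], [1, 1]] = [[29, 28], [-56, -55]].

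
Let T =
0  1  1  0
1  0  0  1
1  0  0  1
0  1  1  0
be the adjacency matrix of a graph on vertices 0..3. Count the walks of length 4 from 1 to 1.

8

The number of length-4 walks from vertex 1 to vertex 1 is entry (1,1) of T⁴, where T is the adjacency matrix.
T² = [[2, 0, 0, 2], [0, 2, 2, 0], [0, 2, 2, 0], [2, 0, 0, 2]]
T³ = [[0, 4, 4, 0], [4, 0, 0, 4], [4, 0, 0, 4], [0, 4, 4, 0]]
T⁴ = [[8, 0, 0, 8], [0, 8, 8, 0], [0, 8, 8, 0], [8, 0, 0, 8]]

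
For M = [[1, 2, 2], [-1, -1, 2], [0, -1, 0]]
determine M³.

M² = [[-1, -2, 6], [0, -3, -4], [1, 1, -2]]
M³ = [[1, -6, -6], [3, 7, -6], [0, 3, 4]]

[[1, -6, -6], [3, 7, -6], [0, 3, 4]]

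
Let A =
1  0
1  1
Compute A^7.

A = I + N where N = [[0, 0], [1, 0]] is strictly lower-triangular, so N^2 = 0.
(I + N)^7 = I + 7·N = [[1, 0], [7, 1]].

[[1, 0], [7, 1]]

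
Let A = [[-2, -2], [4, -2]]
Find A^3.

[[40, -8], [16, 40]]

A^2 = [[-4, 8], [-16, -4]]
A^3 = [[40, -8], [16, 40]]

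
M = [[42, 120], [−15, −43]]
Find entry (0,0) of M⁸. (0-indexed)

−50184

tr M = −1 and det M = −6, so the characteristic polynomial is λ² − (−1)λ + (−6) with roots 2 and −3.
Eigenvectors give P = [[3, 8], [−1, −3]] with P⁻¹ = [[3, 8], [−1, −3]], and M = P·diag(2, −3)·P⁻¹.
Then M⁸ = P·diag(256, 6561)·P⁻¹ = [[768, 52488], [−256, −19683]] · [[3, 8], [−1, −3]] = [[−50184, −151320], [18915, 57001]].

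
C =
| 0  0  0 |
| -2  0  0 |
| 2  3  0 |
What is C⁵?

[[0, 0, 0], [0, 0, 0], [0, 0, 0]]

C is strictly triangular, hence nilpotent: C³ = 0, so C⁵ = 0.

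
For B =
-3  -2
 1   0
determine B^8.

[[511, 510], [-255, -254]]

tr B = -3 and det B = 2, so the characteristic polynomial is λ² − (-3)λ + (2) with roots -1 and -2.
Eigenvectors give P = [[1, 2], [-1, -1]] with P⁻¹ = [[-1, -2], [1, 1]], and B = P·diag(-1, -2)·P⁻¹.
Then B^8 = P·diag(1, 256)·P⁻¹ = [[1, 512], [-1, -256]] · [[-1, -2], [1, 1]] = [[511, 510], [-255, -254]].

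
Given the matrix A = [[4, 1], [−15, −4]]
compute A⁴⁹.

[[4, 1], [−15, −4]]

A² = I (check: tr A = 0 and det A = −1), so A⁴⁹ = A since 49 is odd.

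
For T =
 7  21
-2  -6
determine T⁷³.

[[7, 21], [-2, -6]]

T² = T (a projection; rank 1, trace 1), so T⁷³ = T.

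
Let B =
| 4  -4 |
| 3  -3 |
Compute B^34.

[[4, -4], [3, -3]]

B² = B (a projection; rank 1, trace 1), so B^34 = B.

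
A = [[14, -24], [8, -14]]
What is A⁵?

[[224, -384], [128, -224]]

tr A = 0 and det A = -4, so the characteristic polynomial is λ² − (0)λ + (-4) with roots 2 and -2.
Eigenvectors give P = [[2, -3], [1, -2]] with P⁻¹ = [[2, -3], [1, -2]], and A = P·diag(2, -2)·P⁻¹.
Then A⁵ = P·diag(32, -32)·P⁻¹ = [[64, 96], [32, 64]] · [[2, -3], [1, -2]] = [[224, -384], [128, -224]].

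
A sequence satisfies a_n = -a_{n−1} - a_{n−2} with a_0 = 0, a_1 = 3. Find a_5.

With companion matrix M = [[-1, -1], [1, 0]], [a_n, a_{n−1}]ᵀ = M·[a_{n−1}, a_{n−2}]ᵀ, so [a_5, a_4]ᵀ = M^4·[a_1, a_0]ᵀ.
M^4 = [[-1, -1], [1, 0]], giving [a_5, a_4]ᵀ = [[-3], [3]].

-3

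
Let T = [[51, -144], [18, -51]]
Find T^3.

[[459, -1296], [162, -459]]

tr T = 0 and det T = -9, so the characteristic polynomial is λ² − (0)λ + (-9) with roots -3 and 3.
Eigenvectors give P = [[-8, 3], [-3, 1]] with P⁻¹ = [[1, -3], [3, -8]], and T = P·diag(-3, 3)·P⁻¹.
Then T^3 = P·diag(-27, 27)·P⁻¹ = [[216, 81], [81, 27]] · [[1, -3], [3, -8]] = [[459, -1296], [162, -459]].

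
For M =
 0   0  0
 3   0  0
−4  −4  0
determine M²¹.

[[0, 0, 0], [0, 0, 0], [0, 0, 0]]

M is strictly triangular, hence nilpotent: M³ = 0, so M²¹ = 0.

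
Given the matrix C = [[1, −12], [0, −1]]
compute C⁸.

C² = I (check: tr C = 0 and det C = −1), so C⁸ = I since 8 is even.

[[1, 0], [0, 1]]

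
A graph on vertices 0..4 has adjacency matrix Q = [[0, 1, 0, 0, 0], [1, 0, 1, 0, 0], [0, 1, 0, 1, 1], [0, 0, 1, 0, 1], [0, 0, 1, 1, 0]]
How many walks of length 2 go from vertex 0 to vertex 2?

1

The number of length-2 walks from vertex 0 to vertex 2 is entry (0,2) of Q², where Q is the adjacency matrix.
Q² = [[1, 0, 1, 0, 0], [0, 2, 0, 1, 1], [1, 0, 3, 1, 1], [0, 1, 1, 2, 1], [0, 1, 1, 1, 2]]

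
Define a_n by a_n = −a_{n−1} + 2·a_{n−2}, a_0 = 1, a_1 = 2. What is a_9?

With companion matrix B = [[−1, 2], [1, 0]], [a_n, a_{n−1}]ᵀ = B·[a_{n−1}, a_{n−2}]ᵀ, so [a_9, a_8]ᵀ = B⁸·[a_1, a_0]ᵀ.
B⁸ = [[171, −170], [−85, 86]], giving [a_9, a_8]ᵀ = [[172], [−84]].

172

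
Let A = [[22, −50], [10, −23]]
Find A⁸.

tr A = −1 and det A = −6, so the characteristic polynomial is λ² − (−1)λ + (−6) with roots −3 and 2.
Eigenvectors give P = [[2, 5], [1, 2]] with P⁻¹ = [[−2, 5], [1, −2]], and A = P·diag(−3, 2)·P⁻¹.
Then A⁸ = P·diag(6561, 256)·P⁻¹ = [[13122, 1280], [6561, 512]] · [[−2, 5], [1, −2]] = [[−24964, 63050], [−12610, 31781]].

[[−24964, 63050], [−12610, 31781]]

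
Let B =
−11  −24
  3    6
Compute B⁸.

[[57001, 151320], [−18915, −50184]]

tr B = −5 and det B = 6, so the characteristic polynomial is λ² − (−5)λ + (6) with roots −2 and −3.
Eigenvectors give P = [[−8, −3], [3, 1]] with P⁻¹ = [[1, 3], [−3, −8]], and B = P·diag(−2, −3)·P⁻¹.
Then B⁸ = P·diag(256, 6561)·P⁻¹ = [[−2048, −19683], [768, 6561]] · [[1, 3], [−3, −8]] = [[57001, 151320], [−18915, −50184]].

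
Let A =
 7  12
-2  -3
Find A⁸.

[[19681, 39360], [-6560, -13119]]

tr A = 4 and det A = 3, so the characteristic polynomial is λ² − (4)λ + (3) with roots 1 and 3.
Eigenvectors give P = [[-2, -3], [1, 1]] with P⁻¹ = [[1, 3], [-1, -2]], and A = P·diag(1, 3)·P⁻¹.
Then A⁸ = P·diag(1, 6561)·P⁻¹ = [[-2, -19683], [1, 6561]] · [[1, 3], [-1, -2]] = [[19681, 39360], [-6560, -13119]].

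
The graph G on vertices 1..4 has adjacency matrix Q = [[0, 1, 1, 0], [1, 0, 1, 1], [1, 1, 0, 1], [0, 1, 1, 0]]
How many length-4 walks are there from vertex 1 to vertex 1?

10

The number of length-4 walks from vertex 1 to vertex 1 is entry (1,1) of Q^4, where Q is the adjacency matrix.
Q^2 = [[2, 1, 1, 2], [1, 3, 2, 1], [1, 2, 3, 1], [2, 1, 1, 2]]
Q^3 = [[2, 5, 5, 2], [5, 4, 5, 5], [5, 5, 4, 5], [2, 5, 5, 2]]
Q^4 = [[10, 9, 9, 10], [9, 15, 14, 9], [9, 14, 15, 9], [10, 9, 9, 10]]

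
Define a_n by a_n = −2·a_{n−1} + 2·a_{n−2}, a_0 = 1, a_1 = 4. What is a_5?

144

With companion matrix T = [[−2, 2], [1, 0]], [a_n, a_{n−1}]ᵀ = T·[a_{n−1}, a_{n−2}]ᵀ, so [a_5, a_4]ᵀ = T⁴·[a_1, a_0]ᵀ.
T⁴ = [[44, −32], [−16, 12]], giving [a_5, a_4]ᵀ = [[144], [−52]].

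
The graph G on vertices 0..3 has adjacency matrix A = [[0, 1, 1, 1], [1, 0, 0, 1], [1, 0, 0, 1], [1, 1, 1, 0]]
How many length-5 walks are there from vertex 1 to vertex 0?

29

The number of length-5 walks from vertex 1 to vertex 0 is entry (1,0) of A⁵, where A is the adjacency matrix.
A² = [[3, 1, 1, 2], [1, 2, 2, 1], [1, 2, 2, 1], [2, 1, 1, 3]]
A³ = [[4, 5, 5, 5], [5, 2, 2, 5], [5, 2, 2, 5], [5, 5, 5, 4]]
A⁴ = [[15, 9, 9, 14], [9, 10, 10, 9], [9, 10, 10, 9], [14, 9, 9, 15]]
A⁵ = [[32, 29, 29, 33], [29, 18, 18, 29], [29, 18, 18, 29], [33, 29, 29, 32]]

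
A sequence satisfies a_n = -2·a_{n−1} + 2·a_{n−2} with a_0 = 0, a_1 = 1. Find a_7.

With companion matrix A = [[-2, 2], [1, 0]], [a_n, a_{n−1}]ᵀ = A·[a_{n−1}, a_{n−2}]ᵀ, so [a_7, a_6]ᵀ = A^6·[a_1, a_0]ᵀ.
A^6 = [[328, -240], [-120, 88]], giving [a_7, a_6]ᵀ = [[328], [-120]].

328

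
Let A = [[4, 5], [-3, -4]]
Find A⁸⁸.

A² = I (check: tr A = 0 and det A = -1), so A⁸⁸ = I since 88 is even.

[[1, 0], [0, 1]]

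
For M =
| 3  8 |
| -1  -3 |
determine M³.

[[3, 8], [-1, -3]]

M² = I (check: tr M = 0 and det M = -1), so M³ = M since 3 is odd.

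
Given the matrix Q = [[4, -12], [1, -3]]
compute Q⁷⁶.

[[4, -12], [1, -3]]

Q² = Q (a projection; rank 1, trace 1), so Q⁷⁶ = Q.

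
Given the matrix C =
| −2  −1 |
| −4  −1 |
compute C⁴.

[[100, 39], [156, 61]]

C² = [[8, 3], [12, 5]]
C³ = [[−28, −11], [−44, −17]]
C⁴ = [[100, 39], [156, 61]]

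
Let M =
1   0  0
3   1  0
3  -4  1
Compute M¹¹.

[[1, 0, 0], [33, 1, 0], [-627, -44, 1]]

M = I + N where N = [[0, 0, 0], [3, 0, 0], [3, -4, 0]] is strictly lower-triangular, so N³ = 0.
(I + N)¹¹ = I + 11·N + 55·N² = [[1, 0, 0], [33, 1, 0], [-627, -44, 1]].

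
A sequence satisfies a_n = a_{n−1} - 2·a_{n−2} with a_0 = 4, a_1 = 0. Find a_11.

With companion matrix C = [[1, -2], [1, 0]], [a_n, a_{n−1}]ᵀ = C·[a_{n−1}, a_{n−2}]ᵀ, so [a_11, a_10]ᵀ = C^10·[a_1, a_0]ᵀ.
C^10 = [[23, 22], [-11, 34]], giving [a_11, a_10]ᵀ = [[88], [136]].

88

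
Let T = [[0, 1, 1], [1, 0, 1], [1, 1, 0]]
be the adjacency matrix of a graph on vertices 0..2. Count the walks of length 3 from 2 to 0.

3

The number of length-3 walks from vertex 2 to vertex 0 is entry (2,0) of T^3, where T is the adjacency matrix.
T^2 = [[2, 1, 1], [1, 2, 1], [1, 1, 2]]
T^3 = [[2, 3, 3], [3, 2, 3], [3, 3, 2]]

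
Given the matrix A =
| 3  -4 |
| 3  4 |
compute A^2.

[[-3, -28], [21, 4]]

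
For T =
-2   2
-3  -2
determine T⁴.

T² = [[-2, -8], [12, -2]]
T³ = [[28, 12], [-18, 28]]
T⁴ = [[-92, 32], [-48, -92]]

[[-92, 32], [-48, -92]]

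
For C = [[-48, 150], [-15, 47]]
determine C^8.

tr C = -1 and det C = -6, so the characteristic polynomial is λ² − (-1)λ + (-6) with roots 2 and -3.
Eigenvectors give P = [[3, -10], [1, -3]] with P⁻¹ = [[-3, 10], [-1, 3]], and C = P·diag(2, -3)·P⁻¹.
Then C^8 = P·diag(256, 6561)·P⁻¹ = [[768, -65610], [256, -19683]] · [[-3, 10], [-1, 3]] = [[63306, -189150], [18915, -56489]].

[[63306, -189150], [18915, -56489]]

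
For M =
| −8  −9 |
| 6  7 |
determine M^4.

[[46, 45], [−30, −29]]

tr M = −1 and det M = −2, so the characteristic polynomial is λ² − (−1)λ + (−2) with roots 1 and −2.
Eigenvectors give P = [[−1, 3], [1, −2]] with P⁻¹ = [[2, 3], [1, 1]], and M = P·diag(1, −2)·P⁻¹.
Then M^4 = P·diag(1, 16)·P⁻¹ = [[−1, 48], [1, −32]] · [[2, 3], [1, 1]] = [[46, 45], [−30, −29]].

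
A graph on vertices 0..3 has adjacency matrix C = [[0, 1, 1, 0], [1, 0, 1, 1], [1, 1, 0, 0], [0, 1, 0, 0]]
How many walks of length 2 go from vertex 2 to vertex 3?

1

The number of length-2 walks from vertex 2 to vertex 3 is entry (2,3) of C², where C is the adjacency matrix.
C² = [[2, 1, 1, 1], [1, 3, 1, 0], [1, 1, 2, 1], [1, 0, 1, 1]]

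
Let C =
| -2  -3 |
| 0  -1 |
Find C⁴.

C² = [[4, 9], [0, 1]]
C³ = [[-8, -21], [0, -1]]
C⁴ = [[16, 45], [0, 1]]

[[16, 45], [0, 1]]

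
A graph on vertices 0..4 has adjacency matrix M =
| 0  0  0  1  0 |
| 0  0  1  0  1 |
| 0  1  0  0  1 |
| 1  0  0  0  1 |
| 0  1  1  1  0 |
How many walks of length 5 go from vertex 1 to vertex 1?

The number of length-5 walks from vertex 1 to vertex 1 is entry (1,1) of M⁵, where M is the adjacency matrix.
M² = [[1, 0, 0, 0, 1], [0, 2, 1, 1, 1], [0, 1, 2, 1, 1], [0, 1, 1, 2, 0], [1, 1, 1, 0, 3]]
M³ = [[0, 1, 1, 2, 0], [1, 2, 3, 1, 4], [1, 3, 2, 1, 4], [2, 1, 1, 0, 4], [0, 4, 4, 4, 2]]
M⁴ = [[2, 1, 1, 0, 4], [1, 7, 6, 5, 6], [1, 6, 7, 5, 6], [0, 5, 5, 6, 2], [4, 6, 6, 2, 12]]
M⁵ = [[0, 5, 5, 6, 2], [5, 12, 13, 7, 18], [5, 13, 12, 7, 18], [6, 7, 7, 2, 16], [2, 18, 18, 16, 14]]

12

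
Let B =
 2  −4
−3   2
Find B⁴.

[[448, −512], [−384, 448]]

B² = [[16, −16], [−12, 16]]
B³ = [[80, −96], [−72, 80]]
B⁴ = [[448, −512], [−384, 448]]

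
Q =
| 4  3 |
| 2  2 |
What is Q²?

[[22, 18], [12, 10]]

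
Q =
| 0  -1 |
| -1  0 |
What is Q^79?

[[0, -1], [-1, 0]]

Q² = I (check: tr Q = 0 and det Q = -1), so Q^79 = Q since 79 is odd.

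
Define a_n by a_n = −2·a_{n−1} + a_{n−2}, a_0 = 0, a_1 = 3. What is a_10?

−7134

With companion matrix C = [[−2, 1], [1, 0]], [a_n, a_{n−1}]ᵀ = C·[a_{n−1}, a_{n−2}]ᵀ, so [a_10, a_9]ᵀ = C^9·[a_1, a_0]ᵀ.
C^9 = [[−2378, 985], [985, −408]], giving [a_10, a_9]ᵀ = [[−7134], [2955]].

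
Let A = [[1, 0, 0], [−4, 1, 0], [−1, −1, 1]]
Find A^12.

A = I + N where N = [[0, 0, 0], [−4, 0, 0], [−1, −1, 0]] is strictly lower-triangular, so N^3 = 0.
(I + N)^12 = I + 12·N + 66·N^2 = [[1, 0, 0], [−48, 1, 0], [252, −12, 1]].

[[1, 0, 0], [−48, 1, 0], [252, −12, 1]]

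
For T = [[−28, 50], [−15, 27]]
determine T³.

[[−202, 350], [−105, 183]]

tr T = −1 and det T = −6, so the characteristic polynomial is λ² − (−1)λ + (−6) with roots −3 and 2.
Eigenvectors give P = [[2, −5], [1, −3]] with P⁻¹ = [[3, −5], [1, −2]], and T = P·diag(−3, 2)·P⁻¹.
Then T³ = P·diag(−27, 8)·P⁻¹ = [[−54, −40], [−27, −24]] · [[3, −5], [1, −2]] = [[−202, 350], [−105, 183]].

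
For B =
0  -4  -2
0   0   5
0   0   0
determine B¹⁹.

[[0, 0, 0], [0, 0, 0], [0, 0, 0]]

B is strictly triangular, hence nilpotent: B³ = 0, so B¹⁹ = 0.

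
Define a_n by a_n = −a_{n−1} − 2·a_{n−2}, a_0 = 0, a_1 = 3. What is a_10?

33

With companion matrix Q = [[−1, −2], [1, 0]], [a_n, a_{n−1}]ᵀ = Q·[a_{n−1}, a_{n−2}]ᵀ, so [a_10, a_9]ᵀ = Q⁹·[a_1, a_0]ᵀ.
Q⁹ = [[11, 34], [−17, −6]], giving [a_10, a_9]ᵀ = [[33], [−51]].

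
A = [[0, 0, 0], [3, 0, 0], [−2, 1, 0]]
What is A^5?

[[0, 0, 0], [0, 0, 0], [0, 0, 0]]

A is strictly triangular, hence nilpotent: A^3 = 0, so A^5 = 0.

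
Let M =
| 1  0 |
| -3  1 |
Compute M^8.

[[1, 0], [-24, 1]]

M = I + N where N = [[0, 0], [-3, 0]] is strictly lower-triangular, so N^2 = 0.
(I + N)^8 = I + 8·N = [[1, 0], [-24, 1]].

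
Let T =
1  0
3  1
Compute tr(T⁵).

T = I + N where N = [[0, 0], [3, 0]] is strictly lower-triangular, so N² = 0.
(I + N)⁵ = I + 5·N = [[1, 0], [15, 1]].

2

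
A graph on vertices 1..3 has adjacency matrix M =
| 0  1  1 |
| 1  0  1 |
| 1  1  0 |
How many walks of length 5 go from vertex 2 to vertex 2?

10

The number of length-5 walks from vertex 2 to vertex 2 is entry (2,2) of M⁵, where M is the adjacency matrix.
M² = [[2, 1, 1], [1, 2, 1], [1, 1, 2]]
M³ = [[2, 3, 3], [3, 2, 3], [3, 3, 2]]
M⁴ = [[6, 5, 5], [5, 6, 5], [5, 5, 6]]
M⁵ = [[10, 11, 11], [11, 10, 11], [11, 11, 10]]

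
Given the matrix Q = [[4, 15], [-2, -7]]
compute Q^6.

tr Q = -3 and det Q = 2, so the characteristic polynomial is λ² − (-3)λ + (2) with roots -2 and -1.
Eigenvectors give P = [[-5, -3], [2, 1]] with P⁻¹ = [[1, 3], [-2, -5]], and Q = P·diag(-2, -1)·P⁻¹.
Then Q^6 = P·diag(64, 1)·P⁻¹ = [[-320, -3], [128, 1]] · [[1, 3], [-2, -5]] = [[-314, -945], [126, 379]].

[[-314, -945], [126, 379]]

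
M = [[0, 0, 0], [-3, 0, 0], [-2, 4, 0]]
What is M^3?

[[0, 0, 0], [0, 0, 0], [0, 0, 0]]

M is strictly triangular, hence nilpotent: M^3 = 0, so M^3 = 0.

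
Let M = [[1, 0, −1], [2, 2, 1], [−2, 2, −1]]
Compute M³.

[[−1, −4, −5], [18, 10, 3], [−2, 14, −7]]

M² = [[3, −2, 0], [4, 6, −1], [4, 2, 5]]
M³ = [[−1, −4, −5], [18, 10, 3], [−2, 14, −7]]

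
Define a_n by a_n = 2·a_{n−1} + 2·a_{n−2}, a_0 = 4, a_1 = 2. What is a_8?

With companion matrix A = [[2, 2], [1, 0]], [a_n, a_{n−1}]ᵀ = A·[a_{n−1}, a_{n−2}]ᵀ, so [a_8, a_7]ᵀ = A⁷·[a_1, a_0]ᵀ.
A⁷ = [[896, 656], [328, 240]], giving [a_8, a_7]ᵀ = [[4416], [1616]].

4416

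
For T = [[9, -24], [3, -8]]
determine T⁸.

[[9, -24], [3, -8]]

T² = T (a projection; rank 1, trace 1), so T⁸ = T.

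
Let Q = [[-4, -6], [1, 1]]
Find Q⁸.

[[766, 1530], [-255, -509]]

tr Q = -3 and det Q = 2, so the characteristic polynomial is λ² − (-3)λ + (2) with roots -1 and -2.
Eigenvectors give P = [[-2, -3], [1, 1]] with P⁻¹ = [[1, 3], [-1, -2]], and Q = P·diag(-1, -2)·P⁻¹.
Then Q⁸ = P·diag(1, 256)·P⁻¹ = [[-2, -768], [1, 256]] · [[1, 3], [-1, -2]] = [[766, 1530], [-255, -509]].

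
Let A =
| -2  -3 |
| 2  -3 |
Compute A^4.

A^2 = [[-2, 15], [-10, 3]]
A^3 = [[34, -39], [26, 21]]
A^4 = [[-146, 15], [-10, -141]]

[[-146, 15], [-10, -141]]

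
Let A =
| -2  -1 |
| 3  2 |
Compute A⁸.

A² = I (check: tr A = 0 and det A = -1), so A⁸ = I since 8 is even.

[[1, 0], [0, 1]]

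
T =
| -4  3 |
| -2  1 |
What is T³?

tr T = -3 and det T = 2, so the characteristic polynomial is λ² − (-3)λ + (2) with roots -1 and -2.
Eigenvectors give P = [[1, 3], [1, 2]] with P⁻¹ = [[-2, 3], [1, -1]], and T = P·diag(-1, -2)·P⁻¹.
Then T³ = P·diag(-1, -8)·P⁻¹ = [[-1, -24], [-1, -16]] · [[-2, 3], [1, -1]] = [[-22, 21], [-14, 13]].

[[-22, 21], [-14, 13]]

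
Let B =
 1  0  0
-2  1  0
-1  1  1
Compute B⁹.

B = I + N where N = [[0, 0, 0], [-2, 0, 0], [-1, 1, 0]] is strictly lower-triangular, so N³ = 0.
(I + N)⁹ = I + 9·N + 36·N² = [[1, 0, 0], [-18, 1, 0], [-81, 9, 1]].

[[1, 0, 0], [-18, 1, 0], [-81, 9, 1]]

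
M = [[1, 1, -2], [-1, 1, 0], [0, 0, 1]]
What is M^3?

M^2 = [[0, 2, -4], [-2, 0, 2], [0, 0, 1]]
M^3 = [[-2, 2, -4], [-2, -2, 6], [0, 0, 1]]

[[-2, 2, -4], [-2, -2, 6], [0, 0, 1]]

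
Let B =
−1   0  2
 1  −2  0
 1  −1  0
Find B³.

[[−7, 6, 6], [9, −10, −6], [6, −6, −4]]

B² = [[3, −2, −2], [−3, 4, 2], [−2, 2, 2]]
B³ = [[−7, 6, 6], [9, −10, −6], [6, −6, −4]]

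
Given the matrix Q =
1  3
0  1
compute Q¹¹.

Q = I + N where N = [[0, 3], [0, 0]] is strictly upper-triangular, so N² = 0.
(I + N)¹¹ = I + 11·N = [[1, 33], [0, 1]].

[[1, 33], [0, 1]]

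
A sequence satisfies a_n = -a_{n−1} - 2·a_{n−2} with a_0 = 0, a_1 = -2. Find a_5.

With companion matrix A = [[-1, -2], [1, 0]], [a_n, a_{n−1}]ᵀ = A·[a_{n−1}, a_{n−2}]ᵀ, so [a_5, a_4]ᵀ = A^4·[a_1, a_0]ᵀ.
A^4 = [[-1, -6], [3, 2]], giving [a_5, a_4]ᵀ = [[2], [-6]].

2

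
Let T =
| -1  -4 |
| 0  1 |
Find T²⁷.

[[-1, -4], [0, 1]]

T² = I (check: tr T = 0 and det T = -1), so T²⁷ = T since 27 is odd.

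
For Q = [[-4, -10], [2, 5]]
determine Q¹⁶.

[[-4, -10], [2, 5]]

Q² = Q (a projection; rank 1, trace 1), so Q¹⁶ = Q.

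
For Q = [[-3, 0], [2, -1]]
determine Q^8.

[[6561, 0], [-6560, 1]]

tr Q = -4 and det Q = 3, so the characteristic polynomial is λ² − (-4)λ + (3) with roots -1 and -3.
Eigenvectors give P = [[0, 1], [1, -1]] with P⁻¹ = [[1, 1], [1, 0]], and Q = P·diag(-1, -3)·P⁻¹.
Then Q^8 = P·diag(1, 6561)·P⁻¹ = [[0, 6561], [1, -6561]] · [[1, 1], [1, 0]] = [[6561, 0], [-6560, 1]].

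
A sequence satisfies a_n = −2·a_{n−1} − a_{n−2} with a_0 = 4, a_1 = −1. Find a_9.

23

With companion matrix M = [[−2, −1], [1, 0]], [a_n, a_{n−1}]ᵀ = M·[a_{n−1}, a_{n−2}]ᵀ, so [a_9, a_8]ᵀ = M^8·[a_1, a_0]ᵀ.
M^8 = [[9, 8], [−8, −7]], giving [a_9, a_8]ᵀ = [[23], [−20]].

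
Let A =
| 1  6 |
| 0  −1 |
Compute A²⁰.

A² = I (check: tr A = 0 and det A = −1), so A²⁰ = I since 20 is even.

[[1, 0], [0, 1]]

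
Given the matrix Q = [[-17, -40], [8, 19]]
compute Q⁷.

[[-8753, -21880], [4376, 10939]]

tr Q = 2 and det Q = -3, so the characteristic polynomial is λ² − (2)λ + (-3) with roots -1 and 3.
Eigenvectors give P = [[5, -2], [-2, 1]] with P⁻¹ = [[1, 2], [2, 5]], and Q = P·diag(-1, 3)·P⁻¹.
Then Q⁷ = P·diag(-1, 2187)·P⁻¹ = [[-5, -4374], [2, 2187]] · [[1, 2], [2, 5]] = [[-8753, -21880], [4376, 10939]].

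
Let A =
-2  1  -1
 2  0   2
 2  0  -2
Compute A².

[[4, -2, 6], [0, 2, -6], [-8, 2, 2]]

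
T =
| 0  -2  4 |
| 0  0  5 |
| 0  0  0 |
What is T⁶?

[[0, 0, 0], [0, 0, 0], [0, 0, 0]]

T is strictly triangular, hence nilpotent: T³ = 0, so T⁶ = 0.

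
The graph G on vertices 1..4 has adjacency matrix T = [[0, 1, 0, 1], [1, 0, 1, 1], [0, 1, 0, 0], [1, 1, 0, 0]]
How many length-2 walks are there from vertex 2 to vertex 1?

1

The number of length-2 walks from vertex 2 to vertex 1 is entry (2,1) of T^2, where T is the adjacency matrix.
T^2 = [[2, 1, 1, 1], [1, 3, 0, 1], [1, 0, 1, 1], [1, 1, 1, 2]]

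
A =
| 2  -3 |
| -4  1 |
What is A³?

A² = [[16, -9], [-12, 13]]
A³ = [[68, -57], [-76, 49]]

[[68, -57], [-76, 49]]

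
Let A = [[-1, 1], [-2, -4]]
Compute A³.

tr A = -5 and det A = 6, so the characteristic polynomial is λ² − (-5)λ + (6) with roots -2 and -3.
Eigenvectors give P = [[-1, -1], [1, 2]] with P⁻¹ = [[-2, -1], [1, 1]], and A = P·diag(-2, -3)·P⁻¹.
Then A³ = P·diag(-8, -27)·P⁻¹ = [[8, 27], [-8, -54]] · [[-2, -1], [1, 1]] = [[11, 19], [-38, -46]].

[[11, 19], [-38, -46]]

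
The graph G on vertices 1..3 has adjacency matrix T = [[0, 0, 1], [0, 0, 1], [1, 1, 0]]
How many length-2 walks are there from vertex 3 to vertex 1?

The number of length-2 walks from vertex 3 to vertex 1 is entry (3,1) of T^2, where T is the adjacency matrix.
T^2 = [[1, 1, 0], [1, 1, 0], [0, 0, 2]]

0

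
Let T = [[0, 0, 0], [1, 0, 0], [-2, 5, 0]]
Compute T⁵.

[[0, 0, 0], [0, 0, 0], [0, 0, 0]]

T is strictly triangular, hence nilpotent: T³ = 0, so T⁵ = 0.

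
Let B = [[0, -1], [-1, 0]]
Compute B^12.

B² = I (check: tr B = 0 and det B = -1), so B^12 = I since 12 is even.

[[1, 0], [0, 1]]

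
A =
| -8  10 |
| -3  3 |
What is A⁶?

tr A = -5 and det A = 6, so the characteristic polynomial is λ² − (-5)λ + (6) with roots -3 and -2.
Eigenvectors give P = [[2, 5], [1, 3]] with P⁻¹ = [[3, -5], [-1, 2]], and A = P·diag(-3, -2)·P⁻¹.
Then A⁶ = P·diag(729, 64)·P⁻¹ = [[1458, 320], [729, 192]] · [[3, -5], [-1, 2]] = [[4054, -6650], [1995, -3261]].

[[4054, -6650], [1995, -3261]]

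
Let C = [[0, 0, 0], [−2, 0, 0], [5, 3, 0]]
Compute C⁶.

C is strictly triangular, hence nilpotent: C³ = 0, so C⁶ = 0.

[[0, 0, 0], [0, 0, 0], [0, 0, 0]]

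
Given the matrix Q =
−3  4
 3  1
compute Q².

[[21, −8], [−6, 13]]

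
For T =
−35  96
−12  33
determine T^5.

tr T = −2 and det T = −3, so the characteristic polynomial is λ² − (−2)λ + (−3) with roots 1 and −3.
Eigenvectors give P = [[8, 3], [3, 1]] with P⁻¹ = [[−1, 3], [3, −8]], and T = P·diag(1, −3)·P⁻¹.
Then T^5 = P·diag(1, −243)·P⁻¹ = [[8, −729], [3, −243]] · [[−1, 3], [3, −8]] = [[−2195, 5856], [−732, 1953]].

[[−2195, 5856], [−732, 1953]]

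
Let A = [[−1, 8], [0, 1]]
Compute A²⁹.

A² = I (check: tr A = 0 and det A = −1), so A²⁹ = A since 29 is odd.

[[−1, 8], [0, 1]]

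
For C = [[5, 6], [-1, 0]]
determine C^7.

tr C = 5 and det C = 6, so the characteristic polynomial is λ² − (5)λ + (6) with roots 2 and 3.
Eigenvectors give P = [[2, -3], [-1, 1]] with P⁻¹ = [[-1, -3], [-1, -2]], and C = P·diag(2, 3)·P⁻¹.
Then C^7 = P·diag(128, 2187)·P⁻¹ = [[256, -6561], [-128, 2187]] · [[-1, -3], [-1, -2]] = [[6305, 12354], [-2059, -3990]].

[[6305, 12354], [-2059, -3990]]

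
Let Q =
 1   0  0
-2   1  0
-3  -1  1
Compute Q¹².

Q = I + N where N = [[0, 0, 0], [-2, 0, 0], [-3, -1, 0]] is strictly lower-triangular, so N³ = 0.
(I + N)¹² = I + 12·N + 66·N² = [[1, 0, 0], [-24, 1, 0], [96, -12, 1]].

[[1, 0, 0], [-24, 1, 0], [96, -12, 1]]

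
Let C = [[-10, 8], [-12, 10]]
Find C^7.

tr C = 0 and det C = -4, so the characteristic polynomial is λ² − (0)λ + (-4) with roots -2 and 2.
Eigenvectors give P = [[1, -2], [1, -3]] with P⁻¹ = [[3, -2], [1, -1]], and C = P·diag(-2, 2)·P⁻¹.
Then C^7 = P·diag(-128, 128)·P⁻¹ = [[-128, -256], [-128, -384]] · [[3, -2], [1, -1]] = [[-640, 512], [-768, 640]].

[[-640, 512], [-768, 640]]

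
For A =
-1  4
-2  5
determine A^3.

tr A = 4 and det A = 3, so the characteristic polynomial is λ² − (4)λ + (3) with roots 3 and 1.
Eigenvectors give P = [[1, -2], [1, -1]] with P⁻¹ = [[-1, 2], [-1, 1]], and A = P·diag(3, 1)·P⁻¹.
Then A^3 = P·diag(27, 1)·P⁻¹ = [[27, -2], [27, -1]] · [[-1, 2], [-1, 1]] = [[-25, 52], [-26, 53]].

[[-25, 52], [-26, 53]]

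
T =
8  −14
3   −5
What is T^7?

tr T = 3 and det T = 2, so the characteristic polynomial is λ² − (3)λ + (2) with roots 2 and 1.
Eigenvectors give P = [[7, 2], [3, 1]] with P⁻¹ = [[1, −2], [−3, 7]], and T = P·diag(2, 1)·P⁻¹.
Then T^7 = P·diag(128, 1)·P⁻¹ = [[896, 2], [384, 1]] · [[1, −2], [−3, 7]] = [[890, −1778], [381, −761]].

[[890, −1778], [381, −761]]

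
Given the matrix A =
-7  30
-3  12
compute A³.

[[-163, 570], [-57, 198]]

tr A = 5 and det A = 6, so the characteristic polynomial is λ² − (5)λ + (6) with roots 2 and 3.
Eigenvectors give P = [[10, 3], [3, 1]] with P⁻¹ = [[1, -3], [-3, 10]], and A = P·diag(2, 3)·P⁻¹.
Then A³ = P·diag(8, 27)·P⁻¹ = [[80, 81], [24, 27]] · [[1, -3], [-3, 10]] = [[-163, 570], [-57, 198]].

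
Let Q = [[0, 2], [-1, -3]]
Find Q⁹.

[[510, 1022], [-511, -1023]]

tr Q = -3 and det Q = 2, so the characteristic polynomial is λ² − (-3)λ + (2) with roots -2 and -1.
Eigenvectors give P = [[-1, 2], [1, -1]] with P⁻¹ = [[1, 2], [1, 1]], and Q = P·diag(-2, -1)·P⁻¹.
Then Q⁹ = P·diag(-512, -1)·P⁻¹ = [[512, -2], [-512, 1]] · [[1, 2], [1, 1]] = [[510, 1022], [-511, -1023]].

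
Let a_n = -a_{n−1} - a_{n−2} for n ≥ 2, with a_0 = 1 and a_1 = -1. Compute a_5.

0

With companion matrix M = [[-1, -1], [1, 0]], [a_n, a_{n−1}]ᵀ = M·[a_{n−1}, a_{n−2}]ᵀ, so [a_5, a_4]ᵀ = M⁴·[a_1, a_0]ᵀ.
M⁴ = [[-1, -1], [1, 0]], giving [a_5, a_4]ᵀ = [[0], [-1]].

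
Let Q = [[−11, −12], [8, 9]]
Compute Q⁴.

tr Q = −2 and det Q = −3, so the characteristic polynomial is λ² − (−2)λ + (−3) with roots −3 and 1.
Eigenvectors give P = [[−3, −1], [2, 1]] with P⁻¹ = [[−1, −1], [2, 3]], and Q = P·diag(−3, 1)·P⁻¹.
Then Q⁴ = P·diag(81, 1)·P⁻¹ = [[−243, −1], [162, 1]] · [[−1, −1], [2, 3]] = [[241, 240], [−160, −159]].

[[241, 240], [−160, −159]]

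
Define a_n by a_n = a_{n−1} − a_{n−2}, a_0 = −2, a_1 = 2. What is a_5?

With companion matrix Q = [[1, −1], [1, 0]], [a_n, a_{n−1}]ᵀ = Q·[a_{n−1}, a_{n−2}]ᵀ, so [a_5, a_4]ᵀ = Q⁴·[a_1, a_0]ᵀ.
Q⁴ = [[−1, 1], [−1, 0]], giving [a_5, a_4]ᵀ = [[−4], [−2]].

−4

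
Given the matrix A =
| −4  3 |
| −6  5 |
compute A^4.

[[−14, 15], [−30, 31]]

tr A = 1 and det A = −2, so the characteristic polynomial is λ² − (1)λ + (−2) with roots −1 and 2.
Eigenvectors give P = [[1, −1], [1, −2]] with P⁻¹ = [[2, −1], [1, −1]], and A = P·diag(−1, 2)·P⁻¹.
Then A^4 = P·diag(1, 16)·P⁻¹ = [[1, −16], [1, −32]] · [[2, −1], [1, −1]] = [[−14, 15], [−30, 31]].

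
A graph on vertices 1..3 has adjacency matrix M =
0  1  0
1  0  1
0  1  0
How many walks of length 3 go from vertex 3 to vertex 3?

0

The number of length-3 walks from vertex 3 to vertex 3 is entry (3,3) of M³, where M is the adjacency matrix.
M² = [[1, 0, 1], [0, 2, 0], [1, 0, 1]]
M³ = [[0, 2, 0], [2, 0, 2], [0, 2, 0]]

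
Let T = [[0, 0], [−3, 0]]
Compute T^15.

[[0, 0], [0, 0]]

T is strictly triangular, hence nilpotent: T^2 = 0, so T^15 = 0.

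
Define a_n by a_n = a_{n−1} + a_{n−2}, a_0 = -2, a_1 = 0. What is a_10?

With companion matrix M = [[1, 1], [1, 0]], [a_n, a_{n−1}]ᵀ = M·[a_{n−1}, a_{n−2}]ᵀ, so [a_10, a_9]ᵀ = M^9·[a_1, a_0]ᵀ.
M^9 = [[55, 34], [34, 21]], giving [a_10, a_9]ᵀ = [[-68], [-42]].

-68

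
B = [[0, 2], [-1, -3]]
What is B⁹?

[[510, 1022], [-511, -1023]]

tr B = -3 and det B = 2, so the characteristic polynomial is λ² − (-3)λ + (2) with roots -2 and -1.
Eigenvectors give P = [[-1, 2], [1, -1]] with P⁻¹ = [[1, 2], [1, 1]], and B = P·diag(-2, -1)·P⁻¹.
Then B⁹ = P·diag(-512, -1)·P⁻¹ = [[512, -2], [-512, 1]] · [[1, 2], [1, 1]] = [[510, 1022], [-511, -1023]].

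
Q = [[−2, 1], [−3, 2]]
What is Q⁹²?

[[1, 0], [0, 1]]

Q² = I (check: tr Q = 0 and det Q = −1), so Q⁹² = I since 92 is even.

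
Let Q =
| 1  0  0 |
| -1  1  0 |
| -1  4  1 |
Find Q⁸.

[[1, 0, 0], [-8, 1, 0], [-120, 32, 1]]

Q = I + N where N = [[0, 0, 0], [-1, 0, 0], [-1, 4, 0]] is strictly lower-triangular, so N³ = 0.
(I + N)⁸ = I + 8·N + 28·N² = [[1, 0, 0], [-8, 1, 0], [-120, 32, 1]].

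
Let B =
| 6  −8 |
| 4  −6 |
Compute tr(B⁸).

tr B = 0 and det B = −4, so the characteristic polynomial is λ² − (0)λ + (−4) with roots 2 and −2.
Eigenvectors give P = [[2, 1], [1, 1]] with P⁻¹ = [[1, −1], [−1, 2]], and B = P·diag(2, −2)·P⁻¹.
Then B⁸ = P·diag(256, 256)·P⁻¹ = [[512, 256], [256, 256]] · [[1, −1], [−1, 2]] = [[256, 0], [0, 256]].

512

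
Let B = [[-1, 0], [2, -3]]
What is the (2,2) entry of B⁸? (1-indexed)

tr B = -4 and det B = 3, so the characteristic polynomial is λ² − (-4)λ + (3) with roots -1 and -3.
Eigenvectors give P = [[1, 0], [1, -1]] with P⁻¹ = [[1, 0], [1, -1]], and B = P·diag(-1, -3)·P⁻¹.
Then B⁸ = P·diag(1, 6561)·P⁻¹ = [[1, 0], [1, -6561]] · [[1, 0], [1, -1]] = [[1, 0], [-6560, 6561]].

6561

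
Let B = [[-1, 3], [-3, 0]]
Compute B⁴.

[[55, 51], [-51, 72]]

B² = [[-8, -3], [3, -9]]
B³ = [[17, -24], [24, 9]]
B⁴ = [[55, 51], [-51, 72]]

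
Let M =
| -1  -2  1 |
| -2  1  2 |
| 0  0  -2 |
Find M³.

M² = [[5, 0, -7], [0, 5, -4], [0, 0, 4]]
M³ = [[-5, -10, 19], [-10, 5, 18], [0, 0, -8]]

[[-5, -10, 19], [-10, 5, 18], [0, 0, -8]]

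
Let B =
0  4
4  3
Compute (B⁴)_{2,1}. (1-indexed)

B² = [[16, 12], [12, 25]]
B³ = [[48, 100], [100, 123]]
B⁴ = [[400, 492], [492, 769]]

492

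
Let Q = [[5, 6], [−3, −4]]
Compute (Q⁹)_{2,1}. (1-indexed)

tr Q = 1 and det Q = −2, so the characteristic polynomial is λ² − (1)λ + (−2) with roots 2 and −1.
Eigenvectors give P = [[2, −1], [−1, 1]] with P⁻¹ = [[1, 1], [1, 2]], and Q = P·diag(2, −1)·P⁻¹.
Then Q⁹ = P·diag(512, −1)·P⁻¹ = [[1024, 1], [−512, −1]] · [[1, 1], [1, 2]] = [[1025, 1026], [−513, −514]].

−513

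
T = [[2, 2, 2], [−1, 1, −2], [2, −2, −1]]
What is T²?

[[6, 2, −2], [−7, 3, −2], [4, 4, 9]]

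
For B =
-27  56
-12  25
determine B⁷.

tr B = -2 and det B = -3, so the characteristic polynomial is λ² − (-2)λ + (-3) with roots 1 and -3.
Eigenvectors give P = [[2, 7], [1, 3]] with P⁻¹ = [[-3, 7], [1, -2]], and B = P·diag(1, -3)·P⁻¹.
Then B⁷ = P·diag(1, -2187)·P⁻¹ = [[2, -15309], [1, -6561]] · [[-3, 7], [1, -2]] = [[-15315, 30632], [-6564, 13129]].

[[-15315, 30632], [-6564, 13129]]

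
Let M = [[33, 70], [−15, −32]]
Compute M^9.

tr M = 1 and det M = −6, so the characteristic polynomial is λ² − (1)λ + (−6) with roots −2 and 3.
Eigenvectors give P = [[2, 7], [−1, −3]] with P⁻¹ = [[−3, −7], [1, 2]], and M = P·diag(−2, 3)·P⁻¹.
Then M^9 = P·diag(−512, 19683)·P⁻¹ = [[−1024, 137781], [512, −59049]] · [[−3, −7], [1, 2]] = [[140853, 282730], [−60585, −121682]].

[[140853, 282730], [−60585, −121682]]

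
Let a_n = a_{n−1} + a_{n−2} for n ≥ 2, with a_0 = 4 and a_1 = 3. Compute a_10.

301

With companion matrix C = [[1, 1], [1, 0]], [a_n, a_{n−1}]ᵀ = C·[a_{n−1}, a_{n−2}]ᵀ, so [a_10, a_9]ᵀ = C^9·[a_1, a_0]ᵀ.
C^9 = [[55, 34], [34, 21]], giving [a_10, a_9]ᵀ = [[301], [186]].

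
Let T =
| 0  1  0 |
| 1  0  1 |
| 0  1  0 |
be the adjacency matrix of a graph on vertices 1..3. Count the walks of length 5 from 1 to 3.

The number of length-5 walks from vertex 1 to vertex 3 is entry (1,3) of T⁵, where T is the adjacency matrix.
T² = [[1, 0, 1], [0, 2, 0], [1, 0, 1]]
T³ = [[0, 2, 0], [2, 0, 2], [0, 2, 0]]
T⁴ = [[2, 0, 2], [0, 4, 0], [2, 0, 2]]
T⁵ = [[0, 4, 0], [4, 0, 4], [0, 4, 0]]

0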